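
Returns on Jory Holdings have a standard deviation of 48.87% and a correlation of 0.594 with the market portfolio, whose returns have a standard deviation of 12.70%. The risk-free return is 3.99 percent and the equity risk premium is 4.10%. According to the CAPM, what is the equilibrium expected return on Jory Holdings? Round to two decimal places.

β = ρ × σ_i / σ_m = 0.594 × 48.87% / 12.70% = 2.2857
E(R) = 3.99% + 2.2857 × 4.10% = 13.36%

13.36%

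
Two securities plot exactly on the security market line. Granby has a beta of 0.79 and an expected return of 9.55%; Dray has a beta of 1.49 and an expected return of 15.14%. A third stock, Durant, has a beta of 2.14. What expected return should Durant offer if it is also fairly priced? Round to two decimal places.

20.33%

MRP (SML slope) = (15.14% − 9.55%) / (1.49 − 0.79) = 5.59% / 0.70 = 7.9857%
R_f (intercept) = 9.55% − 0.79 × 7.9857% = 3.2413%
E(R_Durant) = R_f + β × MRP = 3.2413% + 2.14 × 7.9857% = 20.33%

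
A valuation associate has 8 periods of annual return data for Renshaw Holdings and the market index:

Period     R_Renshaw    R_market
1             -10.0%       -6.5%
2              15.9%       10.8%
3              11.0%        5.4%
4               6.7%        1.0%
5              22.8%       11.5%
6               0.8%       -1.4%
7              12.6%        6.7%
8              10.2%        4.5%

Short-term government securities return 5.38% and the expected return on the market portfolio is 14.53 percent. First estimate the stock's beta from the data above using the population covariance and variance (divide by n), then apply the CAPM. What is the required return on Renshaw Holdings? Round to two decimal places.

19.93%

Mean R_i = (-10.0 + 15.9 + 11.0 + 6.7 + 22.8 + 0.8 + 12.6 + 10.2) / 8 = 8.7500%
Mean R_m = (-6.5 + 10.8 + 5.4 + 1.0 + 11.5 − 1.4 + 6.7 + 4.5) / 8 = 4.0000%
Σ(R_i − R̄_i)(R_m − R̄_m) = 414.2200  ⇒  Cov = 414.2200 / 8 = 51.7775
Σ(R_m − R̄_m)² = 260.4000  ⇒  Var(R_m) = 260.4000 / 8 = 32.5500
β = Cov / Var(R_m) = 51.7775 / 32.5500 = 1.5907
MRP = 14.53% − 5.38% = 9.15%
E(R) = R_f + β × MRP = 5.38% + 1.5907 × 9.15% = 19.93%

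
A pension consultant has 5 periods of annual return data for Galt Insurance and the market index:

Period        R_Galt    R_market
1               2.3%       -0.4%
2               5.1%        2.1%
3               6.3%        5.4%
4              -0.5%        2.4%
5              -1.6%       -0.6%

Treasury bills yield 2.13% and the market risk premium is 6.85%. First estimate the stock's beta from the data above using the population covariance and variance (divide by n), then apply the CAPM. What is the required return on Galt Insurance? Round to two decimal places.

Mean R_i = (2.3 + 5.1 + 6.3 − 0.5 − 1.6) / 5 = 2.3200%
Mean R_m = (-0.4 + 2.1 + 5.4 + 2.4 − 0.6) / 5 = 1.7800%
Σ(R_i − R̄_i)(R_m − R̄_m) = 22.9220  ⇒  Cov = 22.9220 / 5 = 4.5844
Σ(R_m − R̄_m)² = 24.0080  ⇒  Var(R_m) = 24.0080 / 5 = 4.8016
β = Cov / Var(R_m) = 4.5844 / 4.8016 = 0.9548
E(R) = R_f + β × MRP = 2.13% + 0.9548 × 6.85% = 8.67%

8.67%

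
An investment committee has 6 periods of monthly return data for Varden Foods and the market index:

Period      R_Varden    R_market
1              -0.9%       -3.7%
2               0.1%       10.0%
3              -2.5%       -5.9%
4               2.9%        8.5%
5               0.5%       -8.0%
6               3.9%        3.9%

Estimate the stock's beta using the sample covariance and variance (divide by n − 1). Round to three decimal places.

Mean R_i = (-0.9 + 0.1 − 2.5 + 2.9 + 0.5 + 3.9) / 6 = 0.6667%
Mean R_m = (-3.7 + 10.0 − 5.9 + 8.5 − 8.0 + 3.9) / 6 = 0.8000%
Σ(R_i − R̄_i)(R_m − R̄_m) = 51.7400  ⇒  Cov = 51.7400 / 5 = 10.3480
Σ(R_m − R̄_m)² = 296.1200  ⇒  Var(R_m) = 296.1200 / 5 = 59.2240
β = Cov / Var(R_m) = 10.3480 / 59.2240 = 0.1747

0.175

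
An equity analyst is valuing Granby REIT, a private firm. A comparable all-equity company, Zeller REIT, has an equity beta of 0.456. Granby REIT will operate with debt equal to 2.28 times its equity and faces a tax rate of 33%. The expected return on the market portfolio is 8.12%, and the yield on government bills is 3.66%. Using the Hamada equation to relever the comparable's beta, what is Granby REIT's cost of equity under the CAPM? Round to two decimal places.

8.80%

β_L = β_U × [1 + (1 − t)(D/E)] = 0.456 × [1 + (1 − 0.33) × 2.28]
    = 0.456 × [1 + 0.67 × 2.28] = 0.456 × 2.5276 = 1.1526
MRP = 8.12% − 3.66% = 4.46%
E(R) = R_f + β_L × MRP = 3.66% + 1.1526 × 4.46% = 8.80%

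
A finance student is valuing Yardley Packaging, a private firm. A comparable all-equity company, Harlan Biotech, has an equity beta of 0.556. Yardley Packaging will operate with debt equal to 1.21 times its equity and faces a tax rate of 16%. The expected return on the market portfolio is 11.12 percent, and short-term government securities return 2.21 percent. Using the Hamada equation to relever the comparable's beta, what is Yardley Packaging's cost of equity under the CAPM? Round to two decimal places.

12.20%

β_L = β_U × [1 + (1 − t)(D/E)] = 0.556 × [1 + (1 − 0.16) × 1.21]
    = 0.556 × [1 + 0.84 × 1.21] = 0.556 × 2.0164 = 1.1211
MRP = 11.12% − 2.21% = 8.91%
E(R) = R_f + β_L × MRP = 2.21% + 1.1211 × 8.91% = 12.20%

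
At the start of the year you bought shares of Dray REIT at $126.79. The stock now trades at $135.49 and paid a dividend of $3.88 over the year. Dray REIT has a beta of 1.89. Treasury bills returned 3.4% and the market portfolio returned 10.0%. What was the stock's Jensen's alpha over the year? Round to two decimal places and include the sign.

-5.95%

Realised HPR = (P1 + D1 − P0) / P0 = (135.49 + 3.88 − 126.79) / 126.79 = 12.58 / 126.79 = 9.9219%
MRP = 10.0% − 3.4% = 6.60%
CAPM required = R_f + β·MRP = 3.4% + 1.89 × 6.6% = 15.8740%
α = realised − required = 9.9219% − 15.8740% = -5.95%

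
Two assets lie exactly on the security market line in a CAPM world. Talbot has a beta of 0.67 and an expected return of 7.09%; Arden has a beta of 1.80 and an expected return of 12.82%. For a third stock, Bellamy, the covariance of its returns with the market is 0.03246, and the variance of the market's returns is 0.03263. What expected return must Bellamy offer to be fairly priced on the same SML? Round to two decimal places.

MRP = (12.82% − 7.09%) / (1.80 − 0.67) = 5.0708%
R_f = 7.09% − 0.67 × 5.0708% = 3.6926%
β_Bellamy = Cov / Var(R_m) = 0.03246 / 0.03263 = 0.9948
E(R_Bellamy) = R_f + β × MRP = 3.6926% + 0.9948 × 5.0708% = 8.74%

8.74%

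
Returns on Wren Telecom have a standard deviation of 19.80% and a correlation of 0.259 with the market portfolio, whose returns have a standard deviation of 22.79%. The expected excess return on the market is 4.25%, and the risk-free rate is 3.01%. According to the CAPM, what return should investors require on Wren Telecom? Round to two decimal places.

β = ρ × σ_i / σ_m = 0.259 × 19.80% / 22.79% = 0.2250
E(R) = 3.01% + 0.2250 × 4.25% = 3.97%

3.97%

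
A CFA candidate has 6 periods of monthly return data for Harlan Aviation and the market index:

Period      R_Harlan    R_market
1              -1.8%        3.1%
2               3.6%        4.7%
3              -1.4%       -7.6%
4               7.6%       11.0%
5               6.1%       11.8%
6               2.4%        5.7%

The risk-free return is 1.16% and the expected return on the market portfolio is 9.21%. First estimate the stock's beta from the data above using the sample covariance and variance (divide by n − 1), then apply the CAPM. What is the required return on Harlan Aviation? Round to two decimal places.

Mean R_i = (-1.8 + 3.6 − 1.4 + 7.6 + 6.1 + 2.4) / 6 = 2.7500%
Mean R_m = (3.1 + 4.7 − 7.6 + 11.0 + 11.8 + 5.7) / 6 = 4.7833%
Σ(R_i − R̄_i)(R_m − R̄_m) = 112.3150  ⇒  Cov = 112.3150 / 5 = 22.4630
Σ(R_m − R̄_m)² = 244.9083  ⇒  Var(R_m) = 244.9083 / 5 = 48.9817
β = Cov / Var(R_m) = 22.4630 / 48.9817 = 0.4586
MRP = 9.21% − 1.16% = 8.05%
E(R) = R_f + β × MRP = 1.16% + 0.4586 × 8.05% = 4.85%

4.85%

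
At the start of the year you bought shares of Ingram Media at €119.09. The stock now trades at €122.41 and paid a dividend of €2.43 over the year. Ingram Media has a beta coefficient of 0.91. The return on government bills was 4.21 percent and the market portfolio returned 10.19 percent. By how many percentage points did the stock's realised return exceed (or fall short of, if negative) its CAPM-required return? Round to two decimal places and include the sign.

-4.82%

Realised HPR = (P1 + D1 − P0) / P0 = (122.41 + 2.43 − 119.09) / 119.09 = 5.75 / 119.09 = 4.8283%
MRP = 10.19% − 4.21% = 5.98%
CAPM required = R_f + β·MRP = 4.21% + 0.91 × 5.98% = 9.6518%
α = realised − required = 4.8283% − 9.6518% = -4.82%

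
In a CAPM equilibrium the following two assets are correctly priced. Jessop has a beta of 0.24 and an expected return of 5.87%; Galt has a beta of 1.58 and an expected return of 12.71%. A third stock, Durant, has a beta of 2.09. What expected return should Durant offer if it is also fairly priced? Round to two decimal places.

15.31%

MRP (SML slope) = (12.71% − 5.87%) / (1.58 − 0.24) = 6.84% / 1.34 = 5.1045%
R_f (intercept) = 5.87% − 0.24 × 5.1045% = 4.6449%
E(R_Durant) = R_f + β × MRP = 4.6449% + 2.09 × 5.1045% = 15.31%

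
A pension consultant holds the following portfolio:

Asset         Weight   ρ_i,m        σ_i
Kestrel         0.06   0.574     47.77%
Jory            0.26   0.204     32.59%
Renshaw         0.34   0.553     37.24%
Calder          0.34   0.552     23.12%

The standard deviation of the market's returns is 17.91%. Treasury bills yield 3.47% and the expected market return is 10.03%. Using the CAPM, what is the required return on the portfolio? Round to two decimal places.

β_Kestrel = 0.574 × 47.77% / 17.91% = 1.5310
β_Jory = 0.204 × 32.59% / 17.91% = 0.3712
β_Renshaw = 0.553 × 37.24% / 17.91% = 1.1498
β_Calder = 0.552 × 23.12% / 17.91% = 0.7126
β_P = Σ w_i β_i = 0.06×1.5310 + 0.26×0.3712 + 0.34×1.1498 + 0.34×0.7126 = 0.8216
MRP = 10.03% − 3.47% = 6.56%
E(R_P) = R_f + β_P × MRP = 3.47% + 0.8216 × 6.56% = 8.86%

8.86%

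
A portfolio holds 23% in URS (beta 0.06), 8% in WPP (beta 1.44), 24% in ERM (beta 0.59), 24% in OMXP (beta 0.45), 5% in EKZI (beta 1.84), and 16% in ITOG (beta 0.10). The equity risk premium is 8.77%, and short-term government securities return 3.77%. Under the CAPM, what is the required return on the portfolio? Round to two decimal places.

8.04%

β_P = Σ w_i β_i = 0.23×0.06 + 0.08×1.44 + 0.24×0.59 + 0.24×0.45 + 0.05×1.84 + 0.16×0.10 = 0.4866
E(R_P) = R_f + β_P × MRP = 3.77% + 0.4866 × 8.77% = 8.04%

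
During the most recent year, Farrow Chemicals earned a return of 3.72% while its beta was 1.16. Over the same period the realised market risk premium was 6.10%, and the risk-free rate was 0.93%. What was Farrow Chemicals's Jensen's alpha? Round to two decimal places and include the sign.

-4.29%

CAPM benchmark = R_f + β(R_m − R_f) = 0.93% + 1.16 × 6.10% = 8.0060%
α = actual − benchmark = 3.72% − 8.0060% = -4.29%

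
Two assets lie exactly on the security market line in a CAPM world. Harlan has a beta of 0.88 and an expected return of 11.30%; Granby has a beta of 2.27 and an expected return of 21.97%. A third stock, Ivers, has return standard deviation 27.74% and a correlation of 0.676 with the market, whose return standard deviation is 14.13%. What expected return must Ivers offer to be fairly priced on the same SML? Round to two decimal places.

14.73%

MRP = (21.97% − 11.30%) / (2.27 − 0.88) = 7.6763%
R_f = 11.30% − 0.88 × 7.6763% = 4.5449%
β_Ivers = ρ·σ_i/σ_m = 0.676 × 27.74 / 14.13 = 1.3271
E(R_Ivers) = R_f + β × MRP = 4.5449% + 1.3271 × 7.6763% = 14.73%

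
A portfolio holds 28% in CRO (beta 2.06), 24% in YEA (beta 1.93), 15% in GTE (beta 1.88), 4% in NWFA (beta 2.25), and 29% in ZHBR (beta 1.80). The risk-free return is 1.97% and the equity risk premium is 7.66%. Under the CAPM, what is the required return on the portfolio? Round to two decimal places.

β_P = Σ w_i β_i = 0.28×2.06 + 0.24×1.93 + 0.15×1.88 + 0.04×2.25 + 0.29×1.80 = 1.9340
E(R_P) = R_f + β_P × MRP = 1.97% + 1.9340 × 7.66% = 16.78%

16.78%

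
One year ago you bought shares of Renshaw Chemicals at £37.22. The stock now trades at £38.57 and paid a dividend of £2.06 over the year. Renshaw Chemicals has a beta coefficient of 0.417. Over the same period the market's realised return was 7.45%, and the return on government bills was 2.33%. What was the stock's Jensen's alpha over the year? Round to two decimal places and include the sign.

Realised HPR = (P1 + D1 − P0) / P0 = (38.57 + 2.06 − 37.22) / 37.22 = 3.41 / 37.22 = 9.1617%
MRP = 7.45% − 2.33% = 5.12%
CAPM required = R_f + β·MRP = 2.33% + 0.417 × 5.12% = 4.46504%
α = realised − required = 9.1617% − 4.46504% = +4.70%

+4.70%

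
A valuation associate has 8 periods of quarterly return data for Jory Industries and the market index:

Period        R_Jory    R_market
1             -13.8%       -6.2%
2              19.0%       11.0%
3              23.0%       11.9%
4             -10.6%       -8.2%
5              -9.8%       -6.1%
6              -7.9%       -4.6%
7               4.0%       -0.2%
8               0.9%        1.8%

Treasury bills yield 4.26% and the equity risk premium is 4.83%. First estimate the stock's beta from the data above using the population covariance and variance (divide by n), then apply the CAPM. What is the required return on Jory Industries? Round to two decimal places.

12.71%

Mean R_i = (-13.8 + 19.0 + 23.0 − 10.6 − 9.8 − 7.9 + 4.0 + 0.9) / 8 = 0.6000%
Mean R_m = (-6.2 + 11.0 + 11.9 − 8.2 − 6.1 − 4.6 − 0.2 + 1.8) / 8 = -0.0750%
Σ(R_i − R̄_i)(R_m − R̄_m) = 752.4800  ⇒  Cov = 752.4800 / 8 = 94.0600
Σ(R_m − R̄_m)² = 429.8950  ⇒  Var(R_m) = 429.8950 / 8 = 53.7369
β = Cov / Var(R_m) = 94.0600 / 53.7369 = 1.7504
E(R) = R_f + β × MRP = 4.26% + 1.7504 × 4.83% = 12.71%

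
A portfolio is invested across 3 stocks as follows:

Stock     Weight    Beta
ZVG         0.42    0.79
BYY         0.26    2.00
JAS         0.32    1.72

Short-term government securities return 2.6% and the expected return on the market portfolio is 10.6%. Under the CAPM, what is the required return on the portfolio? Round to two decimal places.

β_P = Σ w_i β_i = 0.42×0.79 + 0.26×2.00 + 0.32×1.72 = 1.4022
MRP = 10.6% − 2.6% = 8.00%
E(R_P) = R_f + β_P × MRP = 2.6% + 1.4022 × 8.0% = 13.82%

13.82%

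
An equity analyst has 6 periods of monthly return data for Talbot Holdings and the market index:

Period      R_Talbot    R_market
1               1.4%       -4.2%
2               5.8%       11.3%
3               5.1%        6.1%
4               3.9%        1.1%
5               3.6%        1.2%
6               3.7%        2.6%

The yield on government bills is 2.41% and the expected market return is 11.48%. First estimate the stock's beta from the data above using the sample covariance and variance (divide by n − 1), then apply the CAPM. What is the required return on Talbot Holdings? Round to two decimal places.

Mean R_i = (1.4 + 5.8 + 5.1 + 3.9 + 3.6 + 3.7) / 6 = 3.9167%
Mean R_m = (-4.2 + 11.3 + 6.1 + 1.1 + 1.2 + 2.6) / 6 = 3.0167%
Σ(R_i − R̄_i)(R_m − R̄_m) = 38.1083  ⇒  Cov = 38.1083 / 5 = 7.6217
Σ(R_m − R̄_m)² = 137.3483  ⇒  Var(R_m) = 137.3483 / 5 = 27.4697
β = Cov / Var(R_m) = 7.6217 / 27.4697 = 0.2775
MRP = 11.48% − 2.41% = 9.07%
E(R) = R_f + β × MRP = 2.41% + 0.2775 × 9.07% = 4.93%

4.93%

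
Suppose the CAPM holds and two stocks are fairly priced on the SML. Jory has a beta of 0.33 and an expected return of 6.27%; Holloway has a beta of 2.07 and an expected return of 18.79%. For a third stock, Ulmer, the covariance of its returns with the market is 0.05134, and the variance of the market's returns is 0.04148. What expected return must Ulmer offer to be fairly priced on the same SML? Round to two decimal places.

MRP = (18.79% − 6.27%) / (2.07 − 0.33) = 7.1954%
R_f = 6.27% − 0.33 × 7.1954% = 3.8955%
β_Ulmer = Cov / Var(R_m) = 0.05134 / 0.04148 = 1.2377
E(R_Ulmer) = R_f + β × MRP = 3.8955% + 1.2377 × 7.1954% = 12.80%

12.80%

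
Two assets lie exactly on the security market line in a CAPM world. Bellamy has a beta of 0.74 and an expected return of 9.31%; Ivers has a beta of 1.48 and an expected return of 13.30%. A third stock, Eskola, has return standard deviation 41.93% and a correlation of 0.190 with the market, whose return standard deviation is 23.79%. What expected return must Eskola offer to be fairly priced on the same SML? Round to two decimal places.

MRP = (13.30% − 9.31%) / (1.48 − 0.74) = 5.3919%
R_f = 9.31% − 0.74 × 5.3919% = 5.3200%
β_Eskola = ρ·σ_i/σ_m = 0.190 × 41.93 / 23.79 = 0.3349
E(R_Eskola) = R_f + β × MRP = 5.3200% + 0.3349 × 5.3919% = 7.13%

7.13%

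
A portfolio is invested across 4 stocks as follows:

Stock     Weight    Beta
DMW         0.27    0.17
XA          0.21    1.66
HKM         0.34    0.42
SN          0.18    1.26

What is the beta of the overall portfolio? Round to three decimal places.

0.764

β_P = Σ w_i β_i = 0.27×0.17 + 0.21×1.66 + 0.34×0.42 + 0.18×1.26 = 0.7641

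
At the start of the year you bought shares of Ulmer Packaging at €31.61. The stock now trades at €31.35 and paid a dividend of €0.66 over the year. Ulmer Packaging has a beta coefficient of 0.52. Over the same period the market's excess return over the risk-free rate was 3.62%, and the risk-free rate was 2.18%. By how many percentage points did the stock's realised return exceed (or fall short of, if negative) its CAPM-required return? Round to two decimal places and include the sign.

-2.80%

Realised HPR = (P1 + D1 − P0) / P0 = (31.35 + 0.66 − 31.61) / 31.61 = 0.40 / 31.61 = 1.2654%
CAPM required = R_f + β·MRP = 2.18% + 0.52 × 3.62% = 4.0624%
α = realised − required = 1.2654% − 4.0624% = -2.80%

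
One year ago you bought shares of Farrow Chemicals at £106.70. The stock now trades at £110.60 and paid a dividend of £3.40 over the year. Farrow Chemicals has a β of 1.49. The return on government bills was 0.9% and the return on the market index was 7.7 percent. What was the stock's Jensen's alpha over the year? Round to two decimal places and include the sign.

Realised HPR = (P1 + D1 − P0) / P0 = (110.60 + 3.40 − 106.70) / 106.70 = 7.30 / 106.70 = 6.8416%
MRP = 7.7% − 0.9% = 6.80%
CAPM required = R_f + β·MRP = 0.9% + 1.49 × 6.8% = 11.0320%
α = realised − required = 6.8416% − 11.0320% = -4.19%

-4.19%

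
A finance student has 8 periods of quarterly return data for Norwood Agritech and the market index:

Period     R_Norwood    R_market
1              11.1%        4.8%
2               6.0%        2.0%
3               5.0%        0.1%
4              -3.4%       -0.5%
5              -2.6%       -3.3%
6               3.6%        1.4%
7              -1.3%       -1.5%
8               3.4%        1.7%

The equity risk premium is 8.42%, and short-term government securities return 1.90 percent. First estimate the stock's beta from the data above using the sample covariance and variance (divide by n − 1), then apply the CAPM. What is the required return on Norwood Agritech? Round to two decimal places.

Mean R_i = (11.1 + 6.0 + 5.0 − 3.4 − 2.6 + 3.6 − 1.3 + 3.4) / 8 = 2.7250%
Mean R_m = (4.8 + 2.0 + 0.1 − 0.5 − 3.3 + 1.4 − 1.5 + 1.7) / 8 = 0.5875%
Σ(R_i − R̄_i)(R_m − R̄_m) = 76.0225  ⇒  Cov = 76.0225 / 7 = 10.8604
Σ(R_m − R̄_m)² = 42.5288  ⇒  Var(R_m) = 42.5288 / 7 = 6.0755
β = Cov / Var(R_m) = 10.8604 / 6.0755 = 1.7876
E(R) = R_f + β × MRP = 1.90% + 1.7876 × 8.42% = 16.95%

16.95%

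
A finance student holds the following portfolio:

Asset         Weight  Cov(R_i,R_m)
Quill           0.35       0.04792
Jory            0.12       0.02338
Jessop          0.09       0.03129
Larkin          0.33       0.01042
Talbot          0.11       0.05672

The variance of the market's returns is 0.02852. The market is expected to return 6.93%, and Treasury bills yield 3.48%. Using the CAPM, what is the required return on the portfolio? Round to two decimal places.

β_Quill = 0.04792 / 0.02852 = 1.6802
β_Jory = 0.02338 / 0.02852 = 0.8198
β_Jessop = 0.03129 / 0.02852 = 1.0971
β_Larkin = 0.01042 / 0.02852 = 0.3654
β_Talbot = 0.05672 / 0.02852 = 1.9888
β_P = Σ w_i β_i = 0.35×1.6802 + 0.12×0.8198 + 0.09×1.0971 + 0.33×0.3654 + 0.11×1.9888 = 1.1245
MRP = 6.93% − 3.48% = 3.45%
E(R_P) = R_f + β_P × MRP = 3.48% + 1.1245 × 3.45% = 7.36%

7.36%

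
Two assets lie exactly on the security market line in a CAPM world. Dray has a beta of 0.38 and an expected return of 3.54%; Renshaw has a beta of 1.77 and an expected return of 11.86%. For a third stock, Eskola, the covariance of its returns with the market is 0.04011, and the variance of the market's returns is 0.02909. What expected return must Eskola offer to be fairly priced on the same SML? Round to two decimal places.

MRP = (11.86% − 3.54%) / (1.77 − 0.38) = 5.9856%
R_f = 3.54% − 0.38 × 5.9856% = 1.2655%
β_Eskola = Cov / Var(R_m) = 0.04011 / 0.02909 = 1.3788
E(R_Eskola) = R_f + β × MRP = 1.2655% + 1.3788 × 5.9856% = 9.52%

9.52%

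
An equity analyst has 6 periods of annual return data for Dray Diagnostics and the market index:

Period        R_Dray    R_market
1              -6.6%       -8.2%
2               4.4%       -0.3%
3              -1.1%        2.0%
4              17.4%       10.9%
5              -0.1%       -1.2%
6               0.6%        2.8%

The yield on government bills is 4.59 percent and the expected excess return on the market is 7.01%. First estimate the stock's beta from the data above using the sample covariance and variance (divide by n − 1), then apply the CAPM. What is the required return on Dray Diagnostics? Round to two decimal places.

Mean R_i = (-6.6 + 4.4 − 1.1 + 17.4 − 0.1 + 0.6) / 6 = 2.4333%
Mean R_m = (-8.2 − 0.3 + 2.0 + 10.9 − 1.2 + 2.8) / 6 = 1.0000%
Σ(R_i − R̄_i)(R_m − R̄_m) = 227.4600  ⇒  Cov = 227.4600 / 5 = 45.4920
Σ(R_m − R̄_m)² = 193.4200  ⇒  Var(R_m) = 193.4200 / 5 = 38.6840
β = Cov / Var(R_m) = 45.4920 / 38.6840 = 1.1760
E(R) = R_f + β × MRP = 4.59% + 1.1760 × 7.01% = 12.83%

12.83%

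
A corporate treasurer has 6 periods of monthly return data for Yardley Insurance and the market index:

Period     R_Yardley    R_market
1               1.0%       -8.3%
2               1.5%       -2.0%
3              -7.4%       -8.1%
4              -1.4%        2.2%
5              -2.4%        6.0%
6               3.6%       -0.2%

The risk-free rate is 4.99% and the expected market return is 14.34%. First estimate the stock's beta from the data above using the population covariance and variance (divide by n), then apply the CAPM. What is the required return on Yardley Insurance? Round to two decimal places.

6.24%

Mean R_i = (1.0 + 1.5 − 7.4 − 1.4 − 2.4 + 3.6) / 6 = -0.8500%
Mean R_m = (-8.3 − 2.0 − 8.1 + 2.2 + 6.0 − 0.2) / 6 = -1.7333%
Σ(R_i − R̄_i)(R_m − R̄_m) = 21.6000  ⇒  Cov = 21.6000 / 6 = 3.6000
Σ(R_m − R̄_m)² = 161.3533  ⇒  Var(R_m) = 161.3533 / 6 = 26.8922
β = Cov / Var(R_m) = 3.6000 / 26.8922 = 0.1339
MRP = 14.34% − 4.99% = 9.35%
E(R) = R_f + β × MRP = 4.99% + 0.1339 × 9.35% = 6.24%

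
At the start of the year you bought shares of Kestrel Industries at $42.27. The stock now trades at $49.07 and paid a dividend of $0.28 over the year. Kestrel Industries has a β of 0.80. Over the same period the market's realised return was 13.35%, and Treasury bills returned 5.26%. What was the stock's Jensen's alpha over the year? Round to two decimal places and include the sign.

+5.02%

Realised HPR = (P1 + D1 − P0) / P0 = (49.07 + 0.28 − 42.27) / 42.27 = 7.08 / 42.27 = 16.7495%
MRP = 13.35% − 5.26% = 8.09%
CAPM required = R_f + β·MRP = 5.26% + 0.80 × 8.09% = 11.7320%
α = realised − required = 16.7495% − 11.7320% = +5.02%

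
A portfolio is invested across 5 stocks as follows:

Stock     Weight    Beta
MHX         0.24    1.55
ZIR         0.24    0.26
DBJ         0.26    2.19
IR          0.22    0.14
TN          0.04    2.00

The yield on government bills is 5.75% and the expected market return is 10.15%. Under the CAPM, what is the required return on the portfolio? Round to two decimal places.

β_P = Σ w_i β_i = 0.24×1.55 + 0.24×0.26 + 0.26×2.19 + 0.22×0.14 + 0.04×2.00 = 1.1146
MRP = 10.15% − 5.75% = 4.40%
E(R_P) = R_f + β_P × MRP = 5.75% + 1.1146 × 4.40% = 10.65%

10.65%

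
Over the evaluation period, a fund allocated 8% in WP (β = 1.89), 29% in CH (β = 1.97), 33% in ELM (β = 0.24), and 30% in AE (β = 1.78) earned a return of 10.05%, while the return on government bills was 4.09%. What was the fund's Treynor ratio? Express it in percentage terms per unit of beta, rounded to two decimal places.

4.46%

β_P = 0.08×1.89 + 0.29×1.97 + 0.33×0.24 + 0.30×1.78 = 1.3357
Treynor = (R_P − R_f) / β_P = (10.05% − 4.09%) / 1.3357 = 5.96% / 1.3357 = 4.46%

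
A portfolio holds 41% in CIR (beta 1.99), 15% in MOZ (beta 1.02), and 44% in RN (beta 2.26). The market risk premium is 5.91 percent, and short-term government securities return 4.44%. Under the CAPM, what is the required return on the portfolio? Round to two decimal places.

β_P = Σ w_i β_i = 0.41×1.99 + 0.15×1.02 + 0.44×2.26 = 1.9633
E(R_P) = R_f + β_P × MRP = 4.44% + 1.9633 × 5.91% = 16.04%

16.04%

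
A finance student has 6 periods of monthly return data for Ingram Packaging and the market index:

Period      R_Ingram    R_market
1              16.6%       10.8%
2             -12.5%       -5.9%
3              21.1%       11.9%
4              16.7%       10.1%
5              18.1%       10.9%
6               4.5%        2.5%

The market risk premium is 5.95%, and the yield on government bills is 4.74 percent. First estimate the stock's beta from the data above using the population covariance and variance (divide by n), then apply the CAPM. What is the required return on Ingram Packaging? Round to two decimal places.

Mean R_i = (16.6 − 12.5 + 21.1 + 16.7 + 18.1 + 4.5) / 6 = 10.7500%
Mean R_m = (10.8 − 5.9 + 11.9 + 10.1 + 10.9 + 2.5) / 6 = 6.7167%
Σ(R_i − R̄_i)(R_m − R̄_m) = 448.1050  ⇒  Cov = 448.1050 / 6 = 74.6842
Σ(R_m − R̄_m)² = 249.4483  ⇒  Var(R_m) = 249.4483 / 6 = 41.5747
β = Cov / Var(R_m) = 74.6842 / 41.5747 = 1.7964
E(R) = R_f + β × MRP = 4.74% + 1.7964 × 5.95% = 15.43%

15.43%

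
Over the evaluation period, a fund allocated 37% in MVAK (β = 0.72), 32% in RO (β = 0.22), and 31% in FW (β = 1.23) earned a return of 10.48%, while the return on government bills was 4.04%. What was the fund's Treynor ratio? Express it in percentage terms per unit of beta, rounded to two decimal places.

β_P = 0.37×0.72 + 0.32×0.22 + 0.31×1.23 = 0.7181
Treynor = (R_P − R_f) / β_P = (10.48% − 4.04%) / 0.7181 = 6.44% / 0.7181 = 8.97%

8.97%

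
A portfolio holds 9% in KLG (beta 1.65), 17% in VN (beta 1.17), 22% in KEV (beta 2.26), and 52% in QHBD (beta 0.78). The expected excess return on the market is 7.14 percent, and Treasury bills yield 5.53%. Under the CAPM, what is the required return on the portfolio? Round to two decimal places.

14.46%

β_P = Σ w_i β_i = 0.09×1.65 + 0.17×1.17 + 0.22×2.26 + 0.52×0.78 = 1.2502
E(R_P) = R_f + β_P × MRP = 5.53% + 1.2502 × 7.14% = 14.46%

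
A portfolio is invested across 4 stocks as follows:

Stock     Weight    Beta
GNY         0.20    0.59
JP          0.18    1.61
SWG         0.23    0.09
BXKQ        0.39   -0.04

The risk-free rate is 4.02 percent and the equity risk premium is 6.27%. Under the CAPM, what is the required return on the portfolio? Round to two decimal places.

6.61%

β_P = Σ w_i β_i = 0.20×0.59 + 0.18×1.61 + 0.23×0.09 + 0.39×-0.04 = 0.4129
E(R_P) = R_f + β_P × MRP = 4.02% + 0.4129 × 6.27% = 6.61%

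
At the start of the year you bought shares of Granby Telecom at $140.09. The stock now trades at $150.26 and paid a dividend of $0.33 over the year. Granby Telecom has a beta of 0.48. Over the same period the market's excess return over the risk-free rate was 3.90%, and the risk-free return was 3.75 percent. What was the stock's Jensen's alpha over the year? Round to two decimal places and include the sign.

+1.87%

Realised HPR = (P1 + D1 − P0) / P0 = (150.26 + 0.33 − 140.09) / 140.09 = 10.50 / 140.09 = 7.4952%
CAPM required = R_f + β·MRP = 3.75% + 0.48 × 3.90% = 5.6220%
α = realised − required = 7.4952% − 5.6220% = +1.87%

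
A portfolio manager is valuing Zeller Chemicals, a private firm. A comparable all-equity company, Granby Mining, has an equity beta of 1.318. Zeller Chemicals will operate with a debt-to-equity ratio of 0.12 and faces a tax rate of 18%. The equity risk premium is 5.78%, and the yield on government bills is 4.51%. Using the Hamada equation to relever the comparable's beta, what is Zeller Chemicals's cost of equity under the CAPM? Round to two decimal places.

β_L = β_U × [1 + (1 − t)(D/E)] = 1.318 × [1 + (1 − 0.18) × 0.12]
    = 1.318 × [1 + 0.82 × 0.12] = 1.318 × 1.0984 = 1.4477
E(R) = R_f + β_L × MRP = 4.51% + 1.4477 × 5.78% = 12.88%

12.88%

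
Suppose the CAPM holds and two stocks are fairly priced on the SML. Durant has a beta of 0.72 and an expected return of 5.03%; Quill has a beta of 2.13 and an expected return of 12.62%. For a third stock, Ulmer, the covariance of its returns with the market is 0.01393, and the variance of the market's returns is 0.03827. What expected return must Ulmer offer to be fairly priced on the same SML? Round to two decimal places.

MRP = (12.62% − 5.03%) / (2.13 − 0.72) = 5.3830%
R_f = 5.03% − 0.72 × 5.3830% = 1.1542%
β_Ulmer = Cov / Var(R_m) = 0.01393 / 0.03827 = 0.3640
E(R_Ulmer) = R_f + β × MRP = 1.1542% + 0.3640 × 5.3830% = 3.11%

3.11%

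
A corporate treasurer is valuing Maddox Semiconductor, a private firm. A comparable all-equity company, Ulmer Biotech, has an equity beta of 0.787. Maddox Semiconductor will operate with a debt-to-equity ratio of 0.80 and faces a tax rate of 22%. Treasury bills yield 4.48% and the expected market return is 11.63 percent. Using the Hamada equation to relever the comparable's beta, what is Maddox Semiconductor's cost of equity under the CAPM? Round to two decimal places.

13.62%

β_L = β_U × [1 + (1 − t)(D/E)] = 0.787 × [1 + (1 − 0.22) × 0.80]
    = 0.787 × [1 + 0.78 × 0.80] = 0.787 × 1.6240 = 1.2781
MRP = 11.63% − 4.48% = 7.15%
E(R) = R_f + β_L × MRP = 4.48% + 1.2781 × 7.15% = 13.62%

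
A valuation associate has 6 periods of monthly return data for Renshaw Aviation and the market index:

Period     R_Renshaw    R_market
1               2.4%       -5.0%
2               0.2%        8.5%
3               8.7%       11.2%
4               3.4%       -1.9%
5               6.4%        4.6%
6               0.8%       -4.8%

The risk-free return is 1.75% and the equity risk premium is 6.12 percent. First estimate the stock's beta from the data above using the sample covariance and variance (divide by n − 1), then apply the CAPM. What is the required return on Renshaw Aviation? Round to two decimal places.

Mean R_i = (2.4 + 0.2 + 8.7 + 3.4 + 6.4 + 0.8) / 6 = 3.6500%
Mean R_m = (-5.0 + 8.5 + 11.2 − 1.9 + 4.6 − 4.8) / 6 = 2.1000%
Σ(R_i − R̄_i)(R_m − R̄_m) = 60.2900  ⇒  Cov = 60.2900 / 5 = 12.0580
Σ(R_m − R̄_m)² = 244.0400  ⇒  Var(R_m) = 244.0400 / 5 = 48.8080
β = Cov / Var(R_m) = 12.0580 / 48.8080 = 0.2470
E(R) = R_f + β × MRP = 1.75% + 0.2470 × 6.12% = 3.26%

3.26%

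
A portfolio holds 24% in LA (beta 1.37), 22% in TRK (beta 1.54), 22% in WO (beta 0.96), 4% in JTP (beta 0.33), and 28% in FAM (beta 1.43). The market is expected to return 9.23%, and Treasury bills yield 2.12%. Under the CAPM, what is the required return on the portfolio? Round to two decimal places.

β_P = Σ w_i β_i = 0.24×1.37 + 0.22×1.54 + 0.22×0.96 + 0.04×0.33 + 0.28×1.43 = 1.2924
MRP = 9.23% − 2.12% = 7.11%
E(R_P) = R_f + β_P × MRP = 2.12% + 1.2924 × 7.11% = 11.31%

11.31%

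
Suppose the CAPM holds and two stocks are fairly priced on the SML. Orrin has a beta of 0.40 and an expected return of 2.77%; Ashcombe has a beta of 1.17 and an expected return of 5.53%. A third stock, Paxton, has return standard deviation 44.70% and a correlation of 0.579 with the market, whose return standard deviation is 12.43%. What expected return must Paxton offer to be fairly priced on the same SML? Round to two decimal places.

MRP = (5.53% − 2.77%) / (1.17 − 0.40) = 3.5844%
R_f = 2.77% − 0.40 × 3.5844% = 1.3362%
β_Paxton = ρ·σ_i/σ_m = 0.579 × 44.70 / 12.43 = 2.0822
E(R_Paxton) = R_f + β × MRP = 1.3362% + 2.0822 × 3.5844% = 8.80%

8.80%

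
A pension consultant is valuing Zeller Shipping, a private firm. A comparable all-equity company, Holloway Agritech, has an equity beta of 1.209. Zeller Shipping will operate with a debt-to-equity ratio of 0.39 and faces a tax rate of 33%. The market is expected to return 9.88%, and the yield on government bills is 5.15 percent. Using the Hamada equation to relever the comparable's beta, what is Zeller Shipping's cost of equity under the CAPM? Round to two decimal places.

12.36%

β_L = β_U × [1 + (1 − t)(D/E)] = 1.209 × [1 + (1 − 0.33) × 0.39]
    = 1.209 × [1 + 0.67 × 0.39] = 1.209 × 1.2613 = 1.5249
MRP = 9.88% − 5.15% = 4.73%
E(R) = R_f + β_L × MRP = 5.15% + 1.5249 × 4.73% = 12.36%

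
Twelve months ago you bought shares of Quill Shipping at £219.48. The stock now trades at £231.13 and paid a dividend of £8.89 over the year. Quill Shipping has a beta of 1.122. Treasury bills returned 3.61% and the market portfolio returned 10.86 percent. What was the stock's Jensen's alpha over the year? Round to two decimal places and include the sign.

-2.39%

Realised HPR = (P1 + D1 − P0) / P0 = (231.13 + 8.89 − 219.48) / 219.48 = 20.54 / 219.48 = 9.3585%
MRP = 10.86% − 3.61% = 7.25%
CAPM required = R_f + β·MRP = 3.61% + 1.122 × 7.25% = 11.74450%
α = realised − required = 9.3585% − 11.74450% = -2.39%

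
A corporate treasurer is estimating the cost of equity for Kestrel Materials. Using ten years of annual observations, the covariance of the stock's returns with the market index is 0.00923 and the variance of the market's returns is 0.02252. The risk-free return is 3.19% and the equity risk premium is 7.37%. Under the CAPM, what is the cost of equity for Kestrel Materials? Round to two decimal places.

β = Cov(R_i, R_m) / Var(R_m) = 0.00923 / 0.02252 = 0.4099
E(R) = R_f + β × MRP = 3.19% + 0.4099 × 7.37% = 6.21%

6.21%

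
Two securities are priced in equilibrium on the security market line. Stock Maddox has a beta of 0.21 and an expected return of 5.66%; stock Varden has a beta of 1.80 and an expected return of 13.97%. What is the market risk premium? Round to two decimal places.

Both satisfy E(R) = R_f + β·MRP, so the slope of the SML is
MRP = (13.97% − 5.66%) / (1.80 − 0.21) = 8.31% / 1.59 = 5.2264%

5.23%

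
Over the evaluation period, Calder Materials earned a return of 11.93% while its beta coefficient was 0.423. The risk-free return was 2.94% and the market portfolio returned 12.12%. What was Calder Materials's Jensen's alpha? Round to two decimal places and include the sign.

+5.11%

Market excess return = 12.12% − 2.94% = 9.18%
CAPM benchmark = R_f + β(R_m − R_f) = 2.94% + 0.423 × 9.18% = 6.82314%
α = actual − benchmark = 11.93% − 6.82314% = +5.11%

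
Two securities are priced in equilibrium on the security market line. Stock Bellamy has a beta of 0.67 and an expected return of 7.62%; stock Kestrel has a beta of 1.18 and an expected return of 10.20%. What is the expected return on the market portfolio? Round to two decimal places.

9.29%

Both satisfy E(R) = R_f + β·MRP, so the slope of the SML is
MRP = (10.20% − 7.62%) / (1.18 − 0.67) = 2.58% / 0.51 = 5.0588%
R_f = E(R_Bellamy) − β_Bellamy·MRP = 7.62% − 0.67 × 5.0588% = 4.2306%
E(R_m) = R_f + MRP = 4.2306% + 5.0588% = 9.29%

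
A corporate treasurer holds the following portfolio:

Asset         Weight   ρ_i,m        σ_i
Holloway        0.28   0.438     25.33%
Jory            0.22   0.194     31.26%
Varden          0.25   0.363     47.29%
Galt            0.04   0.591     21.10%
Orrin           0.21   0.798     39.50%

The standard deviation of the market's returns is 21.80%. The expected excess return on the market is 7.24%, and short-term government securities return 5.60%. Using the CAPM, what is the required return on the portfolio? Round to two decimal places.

10.86%

β_Holloway = 0.438 × 25.33% / 21.80% = 0.5089
β_Jory = 0.194 × 31.26% / 21.80% = 0.2782
β_Varden = 0.363 × 47.29% / 21.80% = 0.7874
β_Galt = 0.591 × 21.10% / 21.80% = 0.5720
β_Orrin = 0.798 × 39.50% / 21.80% = 1.4459
β_P = Σ w_i β_i = 0.28×0.5089 + 0.22×0.2782 + 0.25×0.7874 + 0.04×0.5720 + 0.21×1.4459 = 0.7271
E(R_P) = R_f + β_P × MRP = 5.60% + 0.7271 × 7.24% = 10.86%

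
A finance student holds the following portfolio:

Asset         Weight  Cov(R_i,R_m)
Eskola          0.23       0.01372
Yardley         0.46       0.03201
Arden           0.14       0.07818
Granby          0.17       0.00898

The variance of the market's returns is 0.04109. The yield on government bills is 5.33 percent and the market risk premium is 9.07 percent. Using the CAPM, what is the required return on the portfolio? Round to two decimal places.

12.03%

β_Eskola = 0.01372 / 0.04109 = 0.3339
β_Yardley = 0.03201 / 0.04109 = 0.7790
β_Arden = 0.07818 / 0.04109 = 1.9027
β_Granby = 0.00898 / 0.04109 = 0.2185
β_P = Σ w_i β_i = 0.23×0.3339 + 0.46×0.7790 + 0.14×1.9027 + 0.17×0.2185 = 0.7387
E(R_P) = R_f + β_P × MRP = 5.33% + 0.7387 × 9.07% = 12.03%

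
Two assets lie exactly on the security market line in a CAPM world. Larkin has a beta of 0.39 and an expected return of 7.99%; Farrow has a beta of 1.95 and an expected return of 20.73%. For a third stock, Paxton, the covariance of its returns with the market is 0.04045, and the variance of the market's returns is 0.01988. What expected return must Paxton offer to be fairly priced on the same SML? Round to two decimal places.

MRP = (20.73% − 7.99%) / (1.95 − 0.39) = 8.1667%
R_f = 7.99% − 0.39 × 8.1667% = 4.8050%
β_Paxton = Cov / Var(R_m) = 0.04045 / 0.01988 = 2.0347
E(R_Paxton) = R_f + β × MRP = 4.8050% + 2.0347 × 8.1667% = 21.42%

21.42%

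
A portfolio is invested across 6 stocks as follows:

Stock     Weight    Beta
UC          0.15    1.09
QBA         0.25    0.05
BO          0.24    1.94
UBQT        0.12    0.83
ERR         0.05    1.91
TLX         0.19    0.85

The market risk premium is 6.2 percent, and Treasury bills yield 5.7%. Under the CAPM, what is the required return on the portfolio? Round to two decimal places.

β_P = Σ w_i β_i = 0.15×1.09 + 0.25×0.05 + 0.24×1.94 + 0.12×0.83 + 0.05×1.91 + 0.19×0.85 = 0.9982
E(R_P) = R_f + β_P × MRP = 5.7% + 0.9982 × 6.2% = 11.89%

11.89%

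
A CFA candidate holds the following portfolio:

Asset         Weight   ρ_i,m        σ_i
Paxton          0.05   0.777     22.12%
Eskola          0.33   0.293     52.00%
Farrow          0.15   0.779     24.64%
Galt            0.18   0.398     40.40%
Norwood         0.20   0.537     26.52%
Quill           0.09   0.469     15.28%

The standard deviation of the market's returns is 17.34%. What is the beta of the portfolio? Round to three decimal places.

0.874

β_Paxton = 0.777 × 22.12% / 17.34% = 0.9912
β_Eskola = 0.293 × 52.00% / 17.34% = 0.8787
β_Farrow = 0.779 × 24.64% / 17.34% = 1.1070
β_Galt = 0.398 × 40.40% / 17.34% = 0.9273
β_Norwood = 0.537 × 26.52% / 17.34% = 0.8213
β_Quill = 0.469 × 15.28% / 17.34% = 0.4133
β_P = Σ w_i β_i = 0.05×0.9912 + 0.33×0.8787 + 0.15×1.1070 + 0.18×0.9273 + 0.20×0.8213 + 0.09×0.4133 = 0.8740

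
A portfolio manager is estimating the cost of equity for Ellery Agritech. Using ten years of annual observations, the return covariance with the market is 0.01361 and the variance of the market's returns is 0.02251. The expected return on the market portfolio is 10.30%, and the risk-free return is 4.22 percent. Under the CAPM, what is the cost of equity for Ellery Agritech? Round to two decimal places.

β = Cov(R_i, R_m) / Var(R_m) = 0.01361 / 0.02251 = 0.6046
MRP = 10.30% − 4.22% = 6.08%
E(R) = R_f + β × MRP = 4.22% + 0.6046 × 6.08% = 7.90%

7.90%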